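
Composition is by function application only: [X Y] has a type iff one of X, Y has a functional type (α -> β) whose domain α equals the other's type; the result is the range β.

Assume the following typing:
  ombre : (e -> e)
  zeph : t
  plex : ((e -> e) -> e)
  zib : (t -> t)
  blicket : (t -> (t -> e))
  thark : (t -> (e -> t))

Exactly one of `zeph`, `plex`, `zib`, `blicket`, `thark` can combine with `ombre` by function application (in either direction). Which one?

zeph : t — does not combine with ombre.
plex — combines: plex : ((e -> e) -> e) takes ombre : (e -> e) as argument, giving e.
zib : (t -> t) — does not combine with ombre.
blicket : (t -> (t -> e)) — does not combine with ombre.
thark : (t -> (e -> t)) — does not combine with ombre.

plex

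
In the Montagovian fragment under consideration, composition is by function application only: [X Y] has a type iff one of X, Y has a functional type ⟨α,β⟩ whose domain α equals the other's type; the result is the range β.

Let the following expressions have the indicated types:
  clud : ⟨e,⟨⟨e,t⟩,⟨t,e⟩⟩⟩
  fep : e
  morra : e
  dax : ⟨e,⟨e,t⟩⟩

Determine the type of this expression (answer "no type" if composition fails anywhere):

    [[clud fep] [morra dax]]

⟨t,e⟩

At [clud fep], clud : ⟨e,⟨⟨e,t⟩,⟨t,e⟩⟩⟩ takes fep : e, giving ⟨⟨e,t⟩,⟨t,e⟩⟩.
At [morra dax], dax : ⟨e,⟨e,t⟩⟩ takes morra : e, giving ⟨e,t⟩.
At [[clud fep] [morra dax]], [clud fep] : ⟨⟨e,t⟩,⟨t,e⟩⟩ takes [morra dax] : ⟨e,t⟩, giving ⟨t,e⟩.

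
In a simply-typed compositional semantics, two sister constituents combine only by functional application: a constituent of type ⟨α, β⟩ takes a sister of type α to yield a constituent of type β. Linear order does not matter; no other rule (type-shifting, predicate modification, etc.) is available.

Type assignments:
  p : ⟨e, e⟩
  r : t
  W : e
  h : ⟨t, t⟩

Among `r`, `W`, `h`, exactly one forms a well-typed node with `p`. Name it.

W

r : t — p needs e; r needs nothing (atomic); neither fits.
W — combines: p : ⟨e, e⟩ takes W : e as argument, giving e.
h : ⟨t, t⟩ — p needs e; h needs t; neither fits.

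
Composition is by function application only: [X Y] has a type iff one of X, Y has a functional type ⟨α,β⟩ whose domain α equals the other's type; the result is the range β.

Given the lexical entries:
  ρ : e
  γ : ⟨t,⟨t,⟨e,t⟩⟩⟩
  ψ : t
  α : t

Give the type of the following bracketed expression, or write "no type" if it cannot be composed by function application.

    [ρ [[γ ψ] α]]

t

[γ ψ]: γ is ⟨t,⟨t,⟨e,t⟩⟩⟩, ψ is t; result ⟨t,⟨e,t⟩⟩.
[[γ ψ] α]: [γ ψ] is ⟨t,⟨e,t⟩⟩, α is t; result ⟨e,t⟩.
[ρ [[γ ψ] α]]: [[γ ψ] α] is ⟨e,t⟩, ρ is e; result t.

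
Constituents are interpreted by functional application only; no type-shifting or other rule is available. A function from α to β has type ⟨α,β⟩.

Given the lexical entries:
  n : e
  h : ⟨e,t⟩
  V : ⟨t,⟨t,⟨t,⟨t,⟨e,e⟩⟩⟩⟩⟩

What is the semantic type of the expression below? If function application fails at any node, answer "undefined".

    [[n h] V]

⟨t,⟨t,⟨t,⟨e,e⟩⟩⟩⟩

[n h] — h of type ⟨e,t⟩ combines with n of type e: type t.
[[n h] V] — V of type ⟨t,⟨t,⟨t,⟨t,⟨e,e⟩⟩⟩⟩⟩ combines with [n h] of type t: type ⟨t,⟨t,⟨t,⟨e,e⟩⟩⟩⟩.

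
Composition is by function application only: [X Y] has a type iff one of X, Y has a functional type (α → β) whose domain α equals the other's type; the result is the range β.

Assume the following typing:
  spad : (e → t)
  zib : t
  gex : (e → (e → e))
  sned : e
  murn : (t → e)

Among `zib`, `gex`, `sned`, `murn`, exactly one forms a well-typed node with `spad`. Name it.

sned

zib : t — spad needs e; zib needs nothing (atomic); neither fits.
gex : (e → (e → e)) — spad needs e; gex needs e; neither fits.
sned — combines: spad : (e → t) takes sned : e as argument, giving t.
murn : (t → e) — spad needs e; murn needs t; neither fits.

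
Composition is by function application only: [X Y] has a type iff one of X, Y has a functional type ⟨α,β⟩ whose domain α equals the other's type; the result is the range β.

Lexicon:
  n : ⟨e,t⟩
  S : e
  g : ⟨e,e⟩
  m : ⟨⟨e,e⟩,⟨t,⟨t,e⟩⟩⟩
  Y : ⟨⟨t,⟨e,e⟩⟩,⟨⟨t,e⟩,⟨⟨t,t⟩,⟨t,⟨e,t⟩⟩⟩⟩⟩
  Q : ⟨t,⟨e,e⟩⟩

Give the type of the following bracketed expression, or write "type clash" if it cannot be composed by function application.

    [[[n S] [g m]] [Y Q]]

[n S]: ⟨e,t⟩ applied to e yields t.
[g m]: ⟨⟨e,e⟩,⟨t,⟨t,e⟩⟩⟩ applied to ⟨e,e⟩ yields ⟨t,⟨t,e⟩⟩.
[[n S] [g m]]: ⟨t,⟨t,e⟩⟩ applied to t yields ⟨t,e⟩.
[Y Q]: ⟨⟨t,⟨e,e⟩⟩,⟨⟨t,e⟩,⟨⟨t,t⟩,⟨t,⟨e,t⟩⟩⟩⟩⟩ applied to ⟨t,⟨e,e⟩⟩ yields ⟨⟨t,e⟩,⟨⟨t,t⟩,⟨t,⟨e,t⟩⟩⟩⟩.
[[[n S] [g m]] [Y Q]]: ⟨⟨t,e⟩,⟨⟨t,t⟩,⟨t,⟨e,t⟩⟩⟩⟩ applied to ⟨t,e⟩ yields ⟨⟨t,t⟩,⟨t,⟨e,t⟩⟩⟩.

⟨⟨t,t⟩,⟨t,⟨e,t⟩⟩⟩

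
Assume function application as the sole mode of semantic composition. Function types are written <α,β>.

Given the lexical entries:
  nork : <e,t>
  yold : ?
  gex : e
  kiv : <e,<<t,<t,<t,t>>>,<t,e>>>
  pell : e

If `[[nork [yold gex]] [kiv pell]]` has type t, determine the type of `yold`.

[[nork [yold gex]] [kiv pell]] must have type t. The sister [kiv pell] has type <<t,<t,<t,t>>>,<t,e>>; that is not a function onto t, so [nork [yold gex]] must be the functor, of type <<<t,<t,<t,t>>>,<t,e>>,t>.
[nork [yold gex]] must have type <<<t,<t,<t,t>>>,<t,e>>,t>. The sister nork has type <e,t>; that is not a function onto <<<t,<t,<t,t>>>,<t,e>>,t>, so [yold gex] must be the functor, of type <<e,t>,<<<t,<t,<t,t>>>,<t,e>>,t>>.
[yold gex] must have type <<e,t>,<<<t,<t,<t,t>>>,<t,e>>,t>>. The sister gex has type e; that is not a function onto <<e,t>,<<<t,<t,<t,t>>>,<t,e>>,t>>, so yold must be the functor, of type <e,<<e,t>,<<<t,<t,<t,t>>>,<t,e>>,t>>>.

<e,<<e,t>,<<<t,<t,<t,t>>>,<t,e>>,t>>>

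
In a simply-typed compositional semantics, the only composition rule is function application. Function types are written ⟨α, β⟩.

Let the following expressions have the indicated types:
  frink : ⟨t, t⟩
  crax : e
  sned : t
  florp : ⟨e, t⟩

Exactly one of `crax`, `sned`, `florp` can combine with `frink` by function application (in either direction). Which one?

sned

crax : e — frink needs t; crax needs nothing (atomic); neither fits.
sned — combines: frink : ⟨t, t⟩ takes sned : t as argument, giving t.
florp : ⟨e, t⟩ — frink needs t; florp needs e; neither fits.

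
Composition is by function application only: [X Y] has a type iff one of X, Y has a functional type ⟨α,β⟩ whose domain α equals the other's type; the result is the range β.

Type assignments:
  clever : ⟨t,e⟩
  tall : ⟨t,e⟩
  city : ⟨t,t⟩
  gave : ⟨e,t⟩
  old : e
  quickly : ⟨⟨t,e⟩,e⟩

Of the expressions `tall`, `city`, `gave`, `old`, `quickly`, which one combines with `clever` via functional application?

quickly

tall : ⟨t,e⟩ — no; clever wants t, and tall wants t.
city : ⟨t,t⟩ — no; clever wants t, and city wants t.
gave : ⟨e,t⟩ — no; clever wants t, and gave wants e.
old : e — no; clever wants t, and old wants nothing (atomic).
quickly — combines: quickly : ⟨⟨t,e⟩,e⟩ takes clever : ⟨t,e⟩ as argument, giving e.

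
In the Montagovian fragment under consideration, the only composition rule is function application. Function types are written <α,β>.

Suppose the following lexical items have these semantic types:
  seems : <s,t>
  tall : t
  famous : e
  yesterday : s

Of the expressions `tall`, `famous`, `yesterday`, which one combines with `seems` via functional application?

yesterday

tall : t — no; seems wants s, and tall wants nothing (atomic).
famous : e — no; seems wants s, and famous wants nothing (atomic).
yesterday — combines: seems : <s,t> takes yesterday : s as argument, giving t.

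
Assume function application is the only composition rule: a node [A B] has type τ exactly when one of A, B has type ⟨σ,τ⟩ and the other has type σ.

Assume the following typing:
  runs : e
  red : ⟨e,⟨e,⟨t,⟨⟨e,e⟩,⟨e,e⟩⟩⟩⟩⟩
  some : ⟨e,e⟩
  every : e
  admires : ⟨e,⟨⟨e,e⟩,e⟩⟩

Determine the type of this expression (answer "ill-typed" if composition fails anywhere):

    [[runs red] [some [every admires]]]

At [runs red], red : ⟨e,⟨e,⟨t,⟨⟨e,e⟩,⟨e,e⟩⟩⟩⟩⟩ takes runs : e, giving ⟨e,⟨t,⟨⟨e,e⟩,⟨e,e⟩⟩⟩⟩.
At [every admires], admires : ⟨e,⟨⟨e,e⟩,e⟩⟩ takes every : e, giving ⟨⟨e,e⟩,e⟩.
At [some [every admires]], [every admires] : ⟨⟨e,e⟩,e⟩ takes some : ⟨e,e⟩, giving e.
At [[runs red] [some [every admires]]], [runs red] : ⟨e,⟨t,⟨⟨e,e⟩,⟨e,e⟩⟩⟩⟩ takes [some [every admires]] : e, giving ⟨t,⟨⟨e,e⟩,⟨e,e⟩⟩⟩.

⟨t,⟨⟨e,e⟩,⟨e,e⟩⟩⟩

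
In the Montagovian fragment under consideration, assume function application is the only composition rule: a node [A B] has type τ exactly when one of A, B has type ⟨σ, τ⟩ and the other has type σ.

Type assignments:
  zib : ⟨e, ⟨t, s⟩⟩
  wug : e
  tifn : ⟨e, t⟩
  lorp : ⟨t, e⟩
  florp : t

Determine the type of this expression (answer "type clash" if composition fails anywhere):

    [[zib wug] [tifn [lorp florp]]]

s

[zib wug]: ⟨e, ⟨t, s⟩⟩ applied to e yields ⟨t, s⟩.
[lorp florp]: ⟨t, e⟩ applied to t yields e.
[tifn [lorp florp]]: ⟨e, t⟩ applied to e yields t.
[[zib wug] [tifn [lorp florp]]]: ⟨t, s⟩ applied to t yields s.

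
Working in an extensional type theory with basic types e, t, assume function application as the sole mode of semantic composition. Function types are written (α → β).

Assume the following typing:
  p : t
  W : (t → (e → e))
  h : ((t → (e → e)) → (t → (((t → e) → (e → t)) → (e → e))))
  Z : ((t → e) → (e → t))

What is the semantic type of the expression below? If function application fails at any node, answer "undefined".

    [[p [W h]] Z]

At [W h], h : ((t → (e → e)) → (t → (((t → e) → (e → t)) → (e → e)))) takes W : (t → (e → e)), giving (t → (((t → e) → (e → t)) → (e → e))).
At [p [W h]], [W h] : (t → (((t → e) → (e → t)) → (e → e))) takes p : t, giving (((t → e) → (e → t)) → (e → e)).
At [[p [W h]] Z], [p [W h]] : (((t → e) → (e → t)) → (e → e)) takes Z : ((t → e) → (e → t)), giving (e → e).

(e → e)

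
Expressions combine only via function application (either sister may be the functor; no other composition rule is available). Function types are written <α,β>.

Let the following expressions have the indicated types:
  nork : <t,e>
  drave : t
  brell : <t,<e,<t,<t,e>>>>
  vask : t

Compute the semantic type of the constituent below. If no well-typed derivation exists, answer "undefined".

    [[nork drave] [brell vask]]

[nork drave]: functor nork : <t,e>, argument drave : t; result e.
[brell vask]: functor brell : <t,<e,<t,<t,e>>>>, argument vask : t; result <e,<t,<t,e>>>.
[[nork drave] [brell vask]]: functor [brell vask] : <e,<t,<t,e>>>, argument [nork drave] : e; result <t,<t,e>>.

<t,<t,e>>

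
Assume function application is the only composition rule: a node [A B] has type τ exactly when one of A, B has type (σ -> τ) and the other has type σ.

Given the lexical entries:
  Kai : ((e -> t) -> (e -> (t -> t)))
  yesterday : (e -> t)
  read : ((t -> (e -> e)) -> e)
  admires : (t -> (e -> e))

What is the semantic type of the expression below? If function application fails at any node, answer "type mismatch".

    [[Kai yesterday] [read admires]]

[Kai yesterday] — Kai of type ((e -> t) -> (e -> (t -> t))) combines with yesterday of type (e -> t): type (e -> (t -> t)).
[read admires] — read of type ((t -> (e -> e)) -> e) combines with admires of type (t -> (e -> e)): type e.
[[Kai yesterday] [read admires]] — [Kai yesterday] of type (e -> (t -> t)) combines with [read admires] of type e: type (t -> t).

(t -> t)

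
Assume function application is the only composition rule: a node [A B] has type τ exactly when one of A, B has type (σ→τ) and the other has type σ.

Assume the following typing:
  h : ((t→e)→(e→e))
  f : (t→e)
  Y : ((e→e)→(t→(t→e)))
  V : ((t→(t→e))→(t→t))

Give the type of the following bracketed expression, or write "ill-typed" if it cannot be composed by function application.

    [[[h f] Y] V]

(t→t)

[h f]: functor h : ((t→e)→(e→e)), argument f : (t→e); result (e→e).
[[h f] Y]: functor Y : ((e→e)→(t→(t→e))), argument [h f] : (e→e); result (t→(t→e)).
[[[h f] Y] V]: functor V : ((t→(t→e))→(t→t)), argument [[h f] Y] : (t→(t→e)); result (t→t).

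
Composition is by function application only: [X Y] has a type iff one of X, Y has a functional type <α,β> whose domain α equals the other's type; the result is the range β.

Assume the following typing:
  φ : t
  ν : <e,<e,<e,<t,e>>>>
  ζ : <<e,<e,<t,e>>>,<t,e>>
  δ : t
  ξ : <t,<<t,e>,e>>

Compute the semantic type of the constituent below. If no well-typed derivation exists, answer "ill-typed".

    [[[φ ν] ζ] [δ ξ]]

[φ ν]: t and <e,<e,<e,<t,e>>>> cannot combine by function application — type clash.

ill-typed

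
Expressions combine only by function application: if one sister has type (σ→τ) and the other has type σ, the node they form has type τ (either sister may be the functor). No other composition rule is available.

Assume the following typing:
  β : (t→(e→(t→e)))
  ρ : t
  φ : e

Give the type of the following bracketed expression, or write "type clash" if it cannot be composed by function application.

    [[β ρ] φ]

(t→e)

[β ρ]: functor β : (t→(e→(t→e))), argument ρ : t; result (e→(t→e)).
[[β ρ] φ]: functor [β ρ] : (e→(t→e)), argument φ : e; result (t→e).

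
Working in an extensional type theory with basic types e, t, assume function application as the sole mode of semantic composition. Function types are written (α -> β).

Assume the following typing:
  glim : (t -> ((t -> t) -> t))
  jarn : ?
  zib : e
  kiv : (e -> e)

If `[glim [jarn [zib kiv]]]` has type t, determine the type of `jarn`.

[glim [jarn [zib kiv]]] is required to be t. glim : (t -> ((t -> t) -> t)) cannot yield t as functor, so [jarn [zib kiv]] : ((t -> ((t -> t) -> t)) -> t).
[jarn [zib kiv]] is required to be ((t -> ((t -> t) -> t)) -> t). [zib kiv] : e cannot yield ((t -> ((t -> t) -> t)) -> t) as functor, so jarn : (e -> ((t -> ((t -> t) -> t)) -> t)).

(e -> ((t -> ((t -> t) -> t)) -> t))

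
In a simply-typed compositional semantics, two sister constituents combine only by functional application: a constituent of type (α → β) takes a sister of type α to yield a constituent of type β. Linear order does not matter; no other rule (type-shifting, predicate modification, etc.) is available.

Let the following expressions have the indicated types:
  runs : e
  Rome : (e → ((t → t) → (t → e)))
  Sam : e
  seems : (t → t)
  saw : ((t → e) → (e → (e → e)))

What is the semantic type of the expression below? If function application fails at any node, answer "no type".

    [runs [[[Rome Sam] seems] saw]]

[Rome Sam]: (e → ((t → t) → (t → e))) applied to e yields ((t → t) → (t → e)).
[[Rome Sam] seems]: ((t → t) → (t → e)) applied to (t → t) yields (t → e).
[[[Rome Sam] seems] saw]: ((t → e) → (e → (e → e))) applied to (t → e) yields (e → (e → e)).
[runs [[[Rome Sam] seems] saw]]: (e → (e → e)) applied to e yields (e → e).

(e → e)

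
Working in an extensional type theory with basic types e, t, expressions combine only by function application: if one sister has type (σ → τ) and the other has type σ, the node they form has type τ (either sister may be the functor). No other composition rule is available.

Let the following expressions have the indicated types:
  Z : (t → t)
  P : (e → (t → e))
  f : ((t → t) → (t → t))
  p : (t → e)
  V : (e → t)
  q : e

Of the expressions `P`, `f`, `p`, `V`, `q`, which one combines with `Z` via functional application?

f

P : (e → (t → e)) — neither side's domain matches the other.
f — combines: f : ((t → t) → (t → t)) takes Z : (t → t) as argument, giving (t → t).
p : (t → e) — neither side's domain matches the other.
V : (e → t) — neither side's domain matches the other.
q : e — neither side's domain matches the other.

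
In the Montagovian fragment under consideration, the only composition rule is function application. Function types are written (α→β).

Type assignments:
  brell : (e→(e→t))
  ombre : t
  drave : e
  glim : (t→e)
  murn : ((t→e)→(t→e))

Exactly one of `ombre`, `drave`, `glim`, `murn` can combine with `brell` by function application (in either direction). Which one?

drave

ombre : t — does not combine with brell.
drave — combines: brell : (e→(e→t)) takes drave : e as argument, giving (e→t).
glim : (t→e) — does not combine with brell.
murn : ((t→e)→(t→e)) — does not combine with brell.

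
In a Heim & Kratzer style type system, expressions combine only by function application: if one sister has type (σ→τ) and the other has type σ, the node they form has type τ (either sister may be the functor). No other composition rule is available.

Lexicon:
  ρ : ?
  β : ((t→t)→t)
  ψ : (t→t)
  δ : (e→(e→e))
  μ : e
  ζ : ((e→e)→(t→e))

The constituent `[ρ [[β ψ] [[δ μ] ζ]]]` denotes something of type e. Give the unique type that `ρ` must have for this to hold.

At [ρ [[β ψ] [[δ μ] ζ]]] (required: e): [[β ψ] [[δ μ] ζ]] is e, which is not a function with range e; hence ρ is the functor — type (e→e).

(e→e)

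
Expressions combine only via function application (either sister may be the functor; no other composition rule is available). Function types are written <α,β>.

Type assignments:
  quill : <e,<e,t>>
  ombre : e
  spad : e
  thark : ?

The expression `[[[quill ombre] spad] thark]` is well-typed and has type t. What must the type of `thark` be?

[[[quill ombre] spad] thark] is required to be t. [[quill ombre] spad] : t cannot yield t as functor, so thark : <t,t>.

<t,t>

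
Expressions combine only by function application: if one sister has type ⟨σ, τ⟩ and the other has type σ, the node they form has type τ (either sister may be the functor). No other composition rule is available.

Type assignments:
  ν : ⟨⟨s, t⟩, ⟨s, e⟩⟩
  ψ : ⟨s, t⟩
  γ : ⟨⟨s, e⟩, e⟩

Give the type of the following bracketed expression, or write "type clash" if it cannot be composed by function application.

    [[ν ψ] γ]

e

[ν ψ]: functor ν : ⟨⟨s, t⟩, ⟨s, e⟩⟩, argument ψ : ⟨s, t⟩; result ⟨s, e⟩.
[[ν ψ] γ]: functor γ : ⟨⟨s, e⟩, e⟩, argument [ν ψ] : ⟨s, e⟩; result e.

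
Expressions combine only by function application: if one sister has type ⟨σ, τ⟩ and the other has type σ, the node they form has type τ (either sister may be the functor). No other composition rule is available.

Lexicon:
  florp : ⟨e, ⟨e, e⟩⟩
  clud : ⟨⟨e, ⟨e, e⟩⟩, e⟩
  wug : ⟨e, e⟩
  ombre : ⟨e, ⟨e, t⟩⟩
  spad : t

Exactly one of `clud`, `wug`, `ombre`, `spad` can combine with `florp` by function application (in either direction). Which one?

clud — combines: clud : ⟨⟨e, ⟨e, e⟩⟩, e⟩ takes florp : ⟨e, ⟨e, e⟩⟩ as argument, giving e.
wug : ⟨e, e⟩ — no; florp wants e, and wug wants e.
ombre : ⟨e, ⟨e, t⟩⟩ — no; florp wants e, and ombre wants e.
spad : t — no; florp wants e, and spad wants nothing (atomic).

clud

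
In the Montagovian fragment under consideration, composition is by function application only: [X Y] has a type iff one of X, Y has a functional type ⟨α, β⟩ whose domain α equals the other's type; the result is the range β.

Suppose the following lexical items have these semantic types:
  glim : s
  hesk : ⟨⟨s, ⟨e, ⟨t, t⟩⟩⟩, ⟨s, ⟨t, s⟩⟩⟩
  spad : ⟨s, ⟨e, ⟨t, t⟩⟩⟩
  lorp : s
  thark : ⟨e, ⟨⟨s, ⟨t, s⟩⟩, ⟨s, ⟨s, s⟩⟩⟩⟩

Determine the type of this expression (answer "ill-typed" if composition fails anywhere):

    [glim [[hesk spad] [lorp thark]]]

At [hesk spad], hesk : ⟨⟨s, ⟨e, ⟨t, t⟩⟩⟩, ⟨s, ⟨t, s⟩⟩⟩ takes spad : ⟨s, ⟨e, ⟨t, t⟩⟩⟩, giving ⟨s, ⟨t, s⟩⟩.
[lorp thark]: s and ⟨e, ⟨⟨s, ⟨t, s⟩⟩, ⟨s, ⟨s, s⟩⟩⟩⟩ cannot combine by function application — type clash.

ill-typed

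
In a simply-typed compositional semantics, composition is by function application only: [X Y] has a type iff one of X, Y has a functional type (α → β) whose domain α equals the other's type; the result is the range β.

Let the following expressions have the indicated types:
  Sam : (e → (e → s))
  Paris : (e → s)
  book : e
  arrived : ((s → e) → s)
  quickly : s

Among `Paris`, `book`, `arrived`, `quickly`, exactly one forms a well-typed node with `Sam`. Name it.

Paris : (e → s) — no; Sam wants e, and Paris wants e.
book — combines: Sam : (e → (e → s)) takes book : e as argument, giving (e → s).
arrived : ((s → e) → s) — no; Sam wants e, and arrived wants (s → e).
quickly : s — no; Sam wants e, and quickly wants nothing (atomic).

book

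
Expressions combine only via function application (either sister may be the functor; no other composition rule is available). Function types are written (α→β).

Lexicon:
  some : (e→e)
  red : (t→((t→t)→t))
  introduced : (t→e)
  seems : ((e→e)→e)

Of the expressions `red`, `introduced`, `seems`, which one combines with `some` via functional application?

seems

red : (t→((t→t)→t)) — neither side's domain matches the other.
introduced : (t→e) — neither side's domain matches the other.
seems — combines: seems : ((e→e)→e) takes some : (e→e) as argument, giving e.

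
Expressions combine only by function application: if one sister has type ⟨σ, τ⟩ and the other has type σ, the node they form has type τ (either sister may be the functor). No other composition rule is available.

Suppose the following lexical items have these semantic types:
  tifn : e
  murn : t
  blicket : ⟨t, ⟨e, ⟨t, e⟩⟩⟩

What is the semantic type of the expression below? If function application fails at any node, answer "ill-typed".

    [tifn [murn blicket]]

At [murn blicket], blicket : ⟨t, ⟨e, ⟨t, e⟩⟩⟩ takes murn : t, giving ⟨e, ⟨t, e⟩⟩.
At [tifn [murn blicket]], [murn blicket] : ⟨e, ⟨t, e⟩⟩ takes tifn : e, giving ⟨t, e⟩.

⟨t, e⟩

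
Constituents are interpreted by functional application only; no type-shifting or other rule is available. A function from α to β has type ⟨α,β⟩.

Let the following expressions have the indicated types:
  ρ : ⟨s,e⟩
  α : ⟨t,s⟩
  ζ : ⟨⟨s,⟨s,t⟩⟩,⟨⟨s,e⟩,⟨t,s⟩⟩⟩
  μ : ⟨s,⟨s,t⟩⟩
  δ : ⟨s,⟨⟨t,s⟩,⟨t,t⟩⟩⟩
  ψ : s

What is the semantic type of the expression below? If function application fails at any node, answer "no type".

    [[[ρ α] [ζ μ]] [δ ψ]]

no type

[ρ α]: ⟨s,e⟩ and ⟨t,s⟩ cannot combine by function application — type clash.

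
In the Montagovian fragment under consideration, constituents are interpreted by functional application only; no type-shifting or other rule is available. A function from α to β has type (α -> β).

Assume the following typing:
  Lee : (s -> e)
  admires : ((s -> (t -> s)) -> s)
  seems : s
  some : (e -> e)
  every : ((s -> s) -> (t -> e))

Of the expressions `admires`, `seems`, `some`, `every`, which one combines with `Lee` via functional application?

seems

admires : ((s -> (t -> s)) -> s) — neither side's domain matches the other.
seems — combines: Lee : (s -> e) takes seems : s as argument, giving e.
some : (e -> e) — neither side's domain matches the other.
every : ((s -> s) -> (t -> e)) — neither side's domain matches the other.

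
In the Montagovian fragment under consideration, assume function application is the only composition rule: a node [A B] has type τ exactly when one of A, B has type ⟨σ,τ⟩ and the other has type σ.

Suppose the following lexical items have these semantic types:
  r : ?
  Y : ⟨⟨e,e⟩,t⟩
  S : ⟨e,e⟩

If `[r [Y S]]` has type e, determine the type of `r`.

⟨t,e⟩

At [r [Y S]] (required: e): [Y S] is t, which is not a function with range e; hence r is the functor — type ⟨t,e⟩.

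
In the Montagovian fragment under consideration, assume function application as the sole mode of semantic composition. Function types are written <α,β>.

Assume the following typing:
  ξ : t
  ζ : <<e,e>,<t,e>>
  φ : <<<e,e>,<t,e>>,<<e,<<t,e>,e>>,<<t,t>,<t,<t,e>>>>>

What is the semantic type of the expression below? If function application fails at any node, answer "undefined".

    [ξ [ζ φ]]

[ζ φ]: functor φ : <<<e,e>,<t,e>>,<<e,<<t,e>,e>>,<<t,t>,<t,<t,e>>>>>, argument ζ : <<e,e>,<t,e>>; result <<e,<<t,e>,e>>,<<t,t>,<t,<t,e>>>>.
[ξ [ζ φ]]: t with <<e,<<t,e>,e>>,<<t,t>,<t,<t,e>>>> — neither is a function whose domain matches the other; composition fails here.

undefined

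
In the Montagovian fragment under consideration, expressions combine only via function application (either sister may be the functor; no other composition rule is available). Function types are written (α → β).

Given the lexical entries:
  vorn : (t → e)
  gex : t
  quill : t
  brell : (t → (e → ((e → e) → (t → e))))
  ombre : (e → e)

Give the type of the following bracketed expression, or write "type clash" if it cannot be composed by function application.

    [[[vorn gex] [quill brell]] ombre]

(t → e)

[vorn gex] — vorn of type (t → e) combines with gex of type t: type e.
[quill brell] — brell of type (t → (e → ((e → e) → (t → e)))) combines with quill of type t: type (e → ((e → e) → (t → e))).
[[vorn gex] [quill brell]] — [quill brell] of type (e → ((e → e) → (t → e))) combines with [vorn gex] of type e: type ((e → e) → (t → e)).
[[[vorn gex] [quill brell]] ombre] — [[vorn gex] [quill brell]] of type ((e → e) → (t → e)) combines with ombre of type (e → e): type (t → e).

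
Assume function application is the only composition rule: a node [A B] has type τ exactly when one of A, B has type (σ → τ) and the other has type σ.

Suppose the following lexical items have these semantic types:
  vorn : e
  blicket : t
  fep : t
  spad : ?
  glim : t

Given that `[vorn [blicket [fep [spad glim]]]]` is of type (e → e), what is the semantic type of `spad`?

(t → (t → (t → (e → (e → e)))))

For [vorn [blicket [fep [spad glim]]]] to have type (e → e) with vorn of type e, [blicket [fep [spad glim]]] must be the function: [blicket [fep [spad glim]]] : (e → (e → e)).
For [blicket [fep [spad glim]]] to have type (e → (e → e)) with blicket of type t, [fep [spad glim]] must be the function: [fep [spad glim]] : (t → (e → (e → e))).
For [fep [spad glim]] to have type (t → (e → (e → e))) with fep of type t, [spad glim] must be the function: [spad glim] : (t → (t → (e → (e → e)))).
For [spad glim] to have type (t → (t → (e → (e → e)))) with glim of type t, spad must be the function: spad : (t → (t → (t → (e → (e → e))))).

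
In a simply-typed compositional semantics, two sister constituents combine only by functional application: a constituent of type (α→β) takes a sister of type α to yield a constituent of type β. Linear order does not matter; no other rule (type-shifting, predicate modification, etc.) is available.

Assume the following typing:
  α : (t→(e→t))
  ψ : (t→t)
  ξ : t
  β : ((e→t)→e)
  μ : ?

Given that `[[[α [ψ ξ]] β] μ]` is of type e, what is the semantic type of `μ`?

(e→e)

At [[[α [ψ ξ]] β] μ] (required: e): [[α [ψ ξ]] β] is e, which is not a function with range e; hence μ is the functor — type (e→e).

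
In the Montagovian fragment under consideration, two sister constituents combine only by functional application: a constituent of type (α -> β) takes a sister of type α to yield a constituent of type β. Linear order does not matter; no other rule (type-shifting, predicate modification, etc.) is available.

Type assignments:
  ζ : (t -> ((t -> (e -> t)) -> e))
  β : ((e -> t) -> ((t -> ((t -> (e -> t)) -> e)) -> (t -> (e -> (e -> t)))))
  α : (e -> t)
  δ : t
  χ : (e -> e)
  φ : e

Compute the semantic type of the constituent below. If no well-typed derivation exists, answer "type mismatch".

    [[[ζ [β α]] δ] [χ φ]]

[β α]: β is ((e -> t) -> ((t -> ((t -> (e -> t)) -> e)) -> (t -> (e -> (e -> t))))), α is (e -> t); result ((t -> ((t -> (e -> t)) -> e)) -> (t -> (e -> (e -> t)))).
[ζ [β α]]: [β α] is ((t -> ((t -> (e -> t)) -> e)) -> (t -> (e -> (e -> t)))), ζ is (t -> ((t -> (e -> t)) -> e)); result (t -> (e -> (e -> t))).
[[ζ [β α]] δ]: [ζ [β α]] is (t -> (e -> (e -> t))), δ is t; result (e -> (e -> t)).
[χ φ]: χ is (e -> e), φ is e; result e.
[[[ζ [β α]] δ] [χ φ]]: [[ζ [β α]] δ] is (e -> (e -> t)), [χ φ] is e; result (e -> t).

(e -> t)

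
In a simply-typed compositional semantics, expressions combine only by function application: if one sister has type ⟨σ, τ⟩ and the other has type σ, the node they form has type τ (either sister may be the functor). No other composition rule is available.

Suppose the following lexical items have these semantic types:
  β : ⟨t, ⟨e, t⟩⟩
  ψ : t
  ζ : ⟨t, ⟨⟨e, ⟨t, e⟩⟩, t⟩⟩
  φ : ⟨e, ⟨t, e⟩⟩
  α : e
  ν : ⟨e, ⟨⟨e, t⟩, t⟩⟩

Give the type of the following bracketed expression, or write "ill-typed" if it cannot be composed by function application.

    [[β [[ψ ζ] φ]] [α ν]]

t

At [ψ ζ], ζ : ⟨t, ⟨⟨e, ⟨t, e⟩⟩, t⟩⟩ takes ψ : t, giving ⟨⟨e, ⟨t, e⟩⟩, t⟩.
At [[ψ ζ] φ], [ψ ζ] : ⟨⟨e, ⟨t, e⟩⟩, t⟩ takes φ : ⟨e, ⟨t, e⟩⟩, giving t.
At [β [[ψ ζ] φ]], β : ⟨t, ⟨e, t⟩⟩ takes [[ψ ζ] φ] : t, giving ⟨e, t⟩.
At [α ν], ν : ⟨e, ⟨⟨e, t⟩, t⟩⟩ takes α : e, giving ⟨⟨e, t⟩, t⟩.
At [[β [[ψ ζ] φ]] [α ν]], [α ν] : ⟨⟨e, t⟩, t⟩ takes [β [[ψ ζ] φ]] : ⟨e, t⟩, giving t.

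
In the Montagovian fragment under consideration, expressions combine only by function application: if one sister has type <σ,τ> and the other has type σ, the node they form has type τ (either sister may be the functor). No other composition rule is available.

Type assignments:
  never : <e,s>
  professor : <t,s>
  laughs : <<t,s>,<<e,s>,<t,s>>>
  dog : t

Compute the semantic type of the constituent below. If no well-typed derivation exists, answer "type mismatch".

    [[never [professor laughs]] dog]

[professor laughs]: functor laughs : <<t,s>,<<e,s>,<t,s>>>, argument professor : <t,s>; result <<e,s>,<t,s>>.
[never [professor laughs]]: functor [professor laughs] : <<e,s>,<t,s>>, argument never : <e,s>; result <t,s>.
[[never [professor laughs]] dog]: functor [never [professor laughs]] : <t,s>, argument dog : t; result s.

s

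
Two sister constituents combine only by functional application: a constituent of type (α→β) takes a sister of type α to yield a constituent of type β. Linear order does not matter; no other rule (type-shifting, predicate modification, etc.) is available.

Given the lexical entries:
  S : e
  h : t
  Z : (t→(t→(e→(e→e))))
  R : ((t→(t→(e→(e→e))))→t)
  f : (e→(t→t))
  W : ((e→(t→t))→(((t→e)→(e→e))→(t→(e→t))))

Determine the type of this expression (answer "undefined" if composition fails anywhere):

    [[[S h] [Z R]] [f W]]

undefined

At [S h]: neither e nor t can take the other as argument; the node is ill-typed.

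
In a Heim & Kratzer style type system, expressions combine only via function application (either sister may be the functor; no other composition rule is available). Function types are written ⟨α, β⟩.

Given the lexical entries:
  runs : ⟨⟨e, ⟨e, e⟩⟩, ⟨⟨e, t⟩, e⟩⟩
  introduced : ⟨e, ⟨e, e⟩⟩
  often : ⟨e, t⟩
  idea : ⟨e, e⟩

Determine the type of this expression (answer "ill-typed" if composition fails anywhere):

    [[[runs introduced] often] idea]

[runs introduced] — runs of type ⟨⟨e, ⟨e, e⟩⟩, ⟨⟨e, t⟩, e⟩⟩ combines with introduced of type ⟨e, ⟨e, e⟩⟩: type ⟨⟨e, t⟩, e⟩.
[[runs introduced] often] — [runs introduced] of type ⟨⟨e, t⟩, e⟩ combines with often of type ⟨e, t⟩: type e.
[[[runs introduced] often] idea] — idea of type ⟨e, e⟩ combines with [[runs introduced] often] of type e: type e.

e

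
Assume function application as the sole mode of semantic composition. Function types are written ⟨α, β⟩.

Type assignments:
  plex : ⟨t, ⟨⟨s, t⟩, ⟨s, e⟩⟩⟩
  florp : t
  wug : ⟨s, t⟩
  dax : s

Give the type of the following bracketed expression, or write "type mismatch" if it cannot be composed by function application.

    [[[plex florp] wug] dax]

At [plex florp], plex : ⟨t, ⟨⟨s, t⟩, ⟨s, e⟩⟩⟩ takes florp : t, giving ⟨⟨s, t⟩, ⟨s, e⟩⟩.
At [[plex florp] wug], [plex florp] : ⟨⟨s, t⟩, ⟨s, e⟩⟩ takes wug : ⟨s, t⟩, giving ⟨s, e⟩.
At [[[plex florp] wug] dax], [[plex florp] wug] : ⟨s, e⟩ takes dax : s, giving e.

e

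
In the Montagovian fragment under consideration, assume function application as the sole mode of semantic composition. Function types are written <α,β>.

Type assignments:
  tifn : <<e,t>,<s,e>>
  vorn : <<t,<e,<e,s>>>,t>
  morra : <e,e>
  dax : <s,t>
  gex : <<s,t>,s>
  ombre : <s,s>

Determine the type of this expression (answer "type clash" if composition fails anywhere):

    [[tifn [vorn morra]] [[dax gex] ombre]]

type clash

[vorn morra]: <<t,<e,<e,s>>>,t> with <e,e> — neither is a function whose domain matches the other; composition fails here.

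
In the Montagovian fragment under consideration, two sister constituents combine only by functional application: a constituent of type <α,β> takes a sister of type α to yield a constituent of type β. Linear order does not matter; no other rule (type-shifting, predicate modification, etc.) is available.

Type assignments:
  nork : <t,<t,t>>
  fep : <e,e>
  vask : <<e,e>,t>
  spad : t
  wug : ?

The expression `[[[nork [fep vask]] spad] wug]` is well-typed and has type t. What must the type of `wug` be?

<t,t>

[[[nork [fep vask]] spad] wug] is required to be t. [[nork [fep vask]] spad] : t cannot yield t as functor, so wug : <t,t>.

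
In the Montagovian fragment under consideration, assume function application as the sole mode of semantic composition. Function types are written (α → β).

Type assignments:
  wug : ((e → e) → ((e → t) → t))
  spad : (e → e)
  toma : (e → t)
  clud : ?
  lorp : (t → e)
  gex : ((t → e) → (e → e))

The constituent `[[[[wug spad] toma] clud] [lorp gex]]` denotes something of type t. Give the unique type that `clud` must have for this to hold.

(t → ((e → e) → t))

[[[[wug spad] toma] clud] [lorp gex]] must have type t. The sister [lorp gex] has type (e → e); that is not a function onto t, so [[[wug spad] toma] clud] must be the functor, of type ((e → e) → t).
[[[wug spad] toma] clud] must have type ((e → e) → t). The sister [[wug spad] toma] has type t; that is not a function onto ((e → e) → t), so clud must be the functor, of type (t → ((e → e) → t)).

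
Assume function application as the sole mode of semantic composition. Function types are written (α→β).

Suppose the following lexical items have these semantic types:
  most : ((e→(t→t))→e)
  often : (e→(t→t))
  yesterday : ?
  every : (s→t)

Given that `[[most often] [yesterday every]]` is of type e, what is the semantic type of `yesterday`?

((s→t)→(e→e))

At [[most often] [yesterday every]] (required: e): [most often] is e, which is not a function with range e; hence [yesterday every] is the functor — type (e→e).
At [yesterday every] (required: (e→e)): every is (s→t), which is not a function with range (e→e); hence yesterday is the functor — type ((s→t)→(e→e)).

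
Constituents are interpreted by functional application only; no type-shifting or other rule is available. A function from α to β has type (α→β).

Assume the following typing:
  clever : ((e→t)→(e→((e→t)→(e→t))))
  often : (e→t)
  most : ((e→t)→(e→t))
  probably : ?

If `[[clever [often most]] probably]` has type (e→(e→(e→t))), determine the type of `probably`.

((e→((e→t)→(e→t)))→(e→(e→(e→t))))

[[clever [often most]] probably] must have type (e→(e→(e→t))). The sister [clever [often most]] has type (e→((e→t)→(e→t))); that is not a function onto (e→(e→(e→t))), so probably must be the functor, of type ((e→((e→t)→(e→t)))→(e→(e→(e→t)))).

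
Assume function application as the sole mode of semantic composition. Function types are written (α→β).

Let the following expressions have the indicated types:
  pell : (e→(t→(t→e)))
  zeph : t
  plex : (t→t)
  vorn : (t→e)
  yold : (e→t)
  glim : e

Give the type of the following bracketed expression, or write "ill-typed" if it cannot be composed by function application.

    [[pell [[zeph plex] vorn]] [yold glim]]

At [zeph plex], plex : (t→t) takes zeph : t, giving t.
At [[zeph plex] vorn], vorn : (t→e) takes [zeph plex] : t, giving e.
At [pell [[zeph plex] vorn]], pell : (e→(t→(t→e))) takes [[zeph plex] vorn] : e, giving (t→(t→e)).
At [yold glim], yold : (e→t) takes glim : e, giving t.
At [[pell [[zeph plex] vorn]] [yold glim]], [pell [[zeph plex] vorn]] : (t→(t→e)) takes [yold glim] : t, giving (t→e).

(t→e)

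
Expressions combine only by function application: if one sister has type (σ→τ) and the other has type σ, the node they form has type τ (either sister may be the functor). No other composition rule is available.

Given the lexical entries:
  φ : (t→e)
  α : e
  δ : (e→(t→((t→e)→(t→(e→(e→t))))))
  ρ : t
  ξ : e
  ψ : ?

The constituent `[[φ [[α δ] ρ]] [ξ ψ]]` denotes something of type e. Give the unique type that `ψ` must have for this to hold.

At [[φ [[α δ] ρ]] [ξ ψ]] (required: e): [φ [[α δ] ρ]] is (t→(e→(e→t))), which is not a function with range e; hence [ξ ψ] is the functor — type ((t→(e→(e→t)))→e).
At [ξ ψ] (required: ((t→(e→(e→t)))→e)): ξ is e, which is not a function with range ((t→(e→(e→t)))→e); hence ψ is the functor — type (e→((t→(e→(e→t)))→e)).

(e→((t→(e→(e→t)))→e))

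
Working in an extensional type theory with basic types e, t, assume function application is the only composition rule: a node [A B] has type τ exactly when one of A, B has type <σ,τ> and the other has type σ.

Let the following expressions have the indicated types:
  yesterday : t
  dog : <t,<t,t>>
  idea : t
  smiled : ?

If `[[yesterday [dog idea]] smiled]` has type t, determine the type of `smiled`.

[[yesterday [dog idea]] smiled] is required to be t. [yesterday [dog idea]] : t cannot yield t as functor, so smiled : <t,t>.

<t,t>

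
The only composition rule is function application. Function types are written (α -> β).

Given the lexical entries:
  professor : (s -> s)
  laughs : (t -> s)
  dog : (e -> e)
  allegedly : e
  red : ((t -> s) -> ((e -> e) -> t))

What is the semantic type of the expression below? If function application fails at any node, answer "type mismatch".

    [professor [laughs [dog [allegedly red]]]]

type mismatch

At [allegedly red]: neither e nor ((t -> s) -> ((e -> e) -> t)) can take the other as argument; the node is ill-typed.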